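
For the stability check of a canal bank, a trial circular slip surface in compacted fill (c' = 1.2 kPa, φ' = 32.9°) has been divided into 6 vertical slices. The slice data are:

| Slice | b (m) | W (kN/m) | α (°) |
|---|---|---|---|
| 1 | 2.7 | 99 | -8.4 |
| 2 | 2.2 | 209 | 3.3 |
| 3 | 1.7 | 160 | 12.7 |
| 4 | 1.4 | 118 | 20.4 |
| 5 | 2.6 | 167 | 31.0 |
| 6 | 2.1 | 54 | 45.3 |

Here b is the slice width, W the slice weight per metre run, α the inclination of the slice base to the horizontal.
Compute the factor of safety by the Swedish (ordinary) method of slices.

FS = 2.55

Ordinary method of slices: FS = Σ[c'·Δl_i + (W_i cosα_i)·tanφ'] / Σ W_i sinα_i, with Δl_i = b_i / cosα_i.
Slice 1: Δl = 2.7/cos(-8.4°) = 2.729 m; N'_1 = 99·cos(-8.4°) = 97.9; c'Δl = 3.28; W sinα = -14.5
Slice 2: Δl = 2.2/cos3.3° = 2.204 m; N'_2 = 209·cos3.3° = 208.7; c'Δl = 2.64; W sinα = 12.0
Slice 3: Δl = 1.7/cos12.7° = 1.743 m; N'_3 = 160·cos12.7° = 156.1; c'Δl = 2.09; W sinα = 35.2
Slice 4: Δl = 1.4/cos20.4° = 1.494 m; N'_4 = 118·cos20.4° = 110.6; c'Δl = 1.79; W sinα = 41.1
Slice 5: Δl = 2.6/cos31.0° = 3.033 m; N'_5 = 167·cos31.0° = 143.1; c'Δl = 3.64; W sinα = 86.0
Slice 6: Δl = 2.1/cos45.3° = 2.986 m; N'_6 = 54·cos45.3° = 38.0; c'Δl = 3.58; W sinα = 38.4
Σc'Δl = 17.0 kN/m; ΣN' = 754.4 kN/m; ΣW sinα = 198.3 kN/m
Resisting = 17.0 + 754.4·tan32.9° = 17.0 + 488.0 = 505.1 kN/m
FS = 505.1 / 198.3 = 2.547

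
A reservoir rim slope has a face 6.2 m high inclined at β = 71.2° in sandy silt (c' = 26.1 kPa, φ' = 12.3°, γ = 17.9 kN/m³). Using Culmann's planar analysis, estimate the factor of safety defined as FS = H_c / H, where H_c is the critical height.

FS = 1.80

H_c = (4c'/γ) · sinβ cosφ' / [1 − cos(β − φ')]
    = (4·26.1/17.9) · sin71.2°·cos12.3° / [1 − cos58.9°]
    = 5.832 · 0.9249 / 0.4835 = 11.16 m
FS = H_c / H = 11.16 / 6.2 = 1.800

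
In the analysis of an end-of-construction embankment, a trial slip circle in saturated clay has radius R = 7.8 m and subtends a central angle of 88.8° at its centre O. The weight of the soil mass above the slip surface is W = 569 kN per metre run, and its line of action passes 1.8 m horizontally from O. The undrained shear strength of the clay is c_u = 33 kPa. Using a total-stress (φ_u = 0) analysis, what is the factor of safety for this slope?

FS = 3.04

Taking moments about the centre O, the resisting moment is provided by the undrained shear strength acting along the arc:
Arc length L_a = R·θ = 7.8·(88.8°·π/180) = 7.8·1.5499 = 12.09 m
M_R = c_u·L_a·R = 33·12.09·7.8 = 3111.7 kN·m/m
M_D = W·d = 569·1.8 = 1024.2 kN·m/m
FS = M_R / M_D = 3111.7 / 1024.2 = 3.038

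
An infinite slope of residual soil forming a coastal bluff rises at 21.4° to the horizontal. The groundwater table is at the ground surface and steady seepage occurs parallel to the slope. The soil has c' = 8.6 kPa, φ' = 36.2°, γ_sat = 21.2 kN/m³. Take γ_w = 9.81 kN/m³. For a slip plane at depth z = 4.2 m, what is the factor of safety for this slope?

FS = 1.29

With seepage parallel to the slope and the water table at the surface, the effective normal stress on the slip plane uses the buoyant unit weight γ' = γ_sat − γ_w while the driving shear stress uses γ_sat:
FS = [c' + γ' z cos²β tanφ'] / [γ_sat z sinβ cosβ]
γ' = 21.2 − 9.81 = 11.39 kN/m³
Numerator = 8.6 + 11.39·4.2·cos²21.4°·tan36.2° = 8.6 + 11.39·4.2·0.8669·0.7319 = 38.951 kPa
Denominator = 21.2·4.2·sin21.4°·cos21.4° = 21.2·4.2·0.3649·0.9311 = 30.249 kPa
FS = 38.951 / 30.249 = 1.288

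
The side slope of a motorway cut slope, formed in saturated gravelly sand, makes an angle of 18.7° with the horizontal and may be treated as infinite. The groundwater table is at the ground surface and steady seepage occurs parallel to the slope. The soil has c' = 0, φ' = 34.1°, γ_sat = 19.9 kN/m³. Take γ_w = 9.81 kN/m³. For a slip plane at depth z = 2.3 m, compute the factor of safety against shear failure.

With seepage parallel to the slope and the water table at the surface, the effective normal stress on the slip plane uses the buoyant unit weight γ' = γ_sat − γ_w while the driving shear stress uses γ_sat:
FS = [c' + γ' z cos²β tanφ'] / [γ_sat z sinβ cosβ]
(For c' = 0 this reduces to FS = (γ'/γ_sat)·tanφ'/tanβ.)
γ' = 19.9 − 9.81 = 10.09 kN/m³
Numerator = 0.0 + 10.09·2.3·cos²18.7°·tan34.1° = 0.0 + 10.09·2.3·0.8972·0.6771 = 14.097 kPa
Denominator = 19.9·2.3·sin18.7°·cos18.7° = 19.9·2.3·0.3206·0.9472 = 13.900 kPa
FS = 14.097 / 13.900 = 1.014

FS = 1.01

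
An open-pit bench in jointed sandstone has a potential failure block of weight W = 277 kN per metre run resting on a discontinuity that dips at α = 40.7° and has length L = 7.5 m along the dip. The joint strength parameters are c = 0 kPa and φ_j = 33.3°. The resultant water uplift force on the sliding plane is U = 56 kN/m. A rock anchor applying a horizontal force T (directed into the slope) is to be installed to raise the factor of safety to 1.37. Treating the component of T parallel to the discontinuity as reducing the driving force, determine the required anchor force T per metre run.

T = 100 kN/m

Resolving forces along and normal to the sliding plane, with the horizontal anchor force T adding T·sinα to the effective normal force and T·cosα acting up the plane against the driving force:
FS = [cL + (W cosα − U + T sinα) tanφ_j] / [W sinα − T cosα]
Without the anchor: N' = 154.0 kN/m, driving T_d = 180.6 kN/m, resisting R = 0·7.5 + 154.0·tan33.3° = 101.2 kN/m, FS = 0.56.
Setting FS = 1.37 and solving for T:
1.37·(180.6 − T cos40.7°) = 101.2 + T sin40.7°·tan33.3°
T·(sin40.7°·tan33.3° + 1.37·cos40.7°) = 1.37·180.6 − 101.2
T·(0.6521·0.6569 + 1.37·0.7581) = 247.5 − 101.2 = 146.3
T·1.4670 = 146.3
T = 99.7 kN/m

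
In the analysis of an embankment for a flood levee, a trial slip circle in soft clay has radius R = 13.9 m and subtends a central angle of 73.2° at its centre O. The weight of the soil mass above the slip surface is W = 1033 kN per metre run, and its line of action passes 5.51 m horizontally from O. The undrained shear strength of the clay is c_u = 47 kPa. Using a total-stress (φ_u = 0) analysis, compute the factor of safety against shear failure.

Taking moments about the centre O, the resisting moment is provided by the undrained shear strength acting along the arc:
Arc length L_a = R·θ = 13.9·(73.2°·π/180) = 13.9·1.2776 = 17.76 m
M_R = c_u·L_a·R = 47·17.76·13.9 = 11601.5 kN·m/m
M_D = W·d = 1033·5.51 = 5691.8 kN·m/m
FS = M_R / M_D = 11601.5 / 5691.8 = 2.038

FS = 2.04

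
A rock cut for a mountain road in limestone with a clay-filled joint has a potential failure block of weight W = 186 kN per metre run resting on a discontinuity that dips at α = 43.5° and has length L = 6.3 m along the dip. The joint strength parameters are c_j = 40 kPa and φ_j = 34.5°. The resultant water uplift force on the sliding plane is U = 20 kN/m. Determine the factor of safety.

FS = 2.59

Resolving the block weight along and normal to the plane and applying the Mohr–Coulomb strength on the joint:
N' = W cosα − U = 186·cos43.5° − 20 = 114.9 kN/m
Driving force T = W sinα = 186·sin43.5° = 128.0 kN/m
Resisting force R = c_j·L + N'·tanφ_j = 40·6.3 + 114.9·tan34.5° = 252.0 + 79.0 = 331.0 kN/m
FS = R / T = 331.0 / 128.0 = 2.585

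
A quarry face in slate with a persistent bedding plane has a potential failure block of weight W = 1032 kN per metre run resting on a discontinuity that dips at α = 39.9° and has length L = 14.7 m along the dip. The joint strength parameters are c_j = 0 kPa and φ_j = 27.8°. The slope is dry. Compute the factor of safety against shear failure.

Resolving the block weight along and normal to the plane and applying the Mohr–Coulomb strength on the joint:
N' = W cosα = 1032·cos39.9° = 791.7 kN/m
Driving force T = W sinα = 1032·sin39.9° = 662.0 kN/m
Resisting force R = c_j·L + N'·tanφ_j = 0·14.7 + 791.7·tan27.8° = 0.0 + 417.4 = 417.4 kN/m
FS = R / T = 417.4 / 662.0 = 0.631

FS = 0.63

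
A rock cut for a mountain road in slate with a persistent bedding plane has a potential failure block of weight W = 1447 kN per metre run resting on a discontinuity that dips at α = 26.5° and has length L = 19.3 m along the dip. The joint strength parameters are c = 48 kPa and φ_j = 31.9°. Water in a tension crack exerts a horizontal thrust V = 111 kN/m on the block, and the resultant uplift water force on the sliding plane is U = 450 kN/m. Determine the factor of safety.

FS = 1.91

Resolving the block weight along and normal to the plane and applying the Mohr–Coulomb strength on the joint:
N' = W cosα − U − V sinα = 1447·cos26.5° − 450 − 111·sin26.5° = 795.4 kN/m
Driving force T = W sinα + V cosα = 1447·sin26.5° + 111·cos26.5° = 745.0 kN/m
Resisting force R = c·L + N'·tanφ_j = 48·19.3 + 795.4·tan31.9° = 926.4 + 495.1 = 1421.5 kN/m
FS = R / T = 1421.5 / 745.0 = 1.908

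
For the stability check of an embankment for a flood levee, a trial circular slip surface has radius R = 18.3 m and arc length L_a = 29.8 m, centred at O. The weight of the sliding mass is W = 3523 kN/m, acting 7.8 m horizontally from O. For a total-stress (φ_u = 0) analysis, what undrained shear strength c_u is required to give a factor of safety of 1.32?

c_u = 66.5 kPa

FS = c_u·L_a·R / (W·d), so c_u = FS·W·d / (L_a·R).
c_u = 1.32·3523·7.8 / (29.80·18.3) = 36272.8 / 545.34 = 66.51 kPa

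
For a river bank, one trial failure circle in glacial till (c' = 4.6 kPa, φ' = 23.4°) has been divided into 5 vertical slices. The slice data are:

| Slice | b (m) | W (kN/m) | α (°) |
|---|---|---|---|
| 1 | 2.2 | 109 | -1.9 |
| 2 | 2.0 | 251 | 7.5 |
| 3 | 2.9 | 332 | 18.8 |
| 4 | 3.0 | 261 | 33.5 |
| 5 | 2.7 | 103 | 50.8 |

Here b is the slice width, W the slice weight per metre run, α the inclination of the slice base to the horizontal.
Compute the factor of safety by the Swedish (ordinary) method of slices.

FS = 1.34

Ordinary method of slices: FS = Σ[c'·Δl_i + (W_i cosα_i)·tanφ'] / Σ W_i sinα_i, with Δl_i = b_i / cosα_i.
Slice 1: Δl = 2.2/cos(-1.9°) = 2.201 m; N'_1 = 109·cos(-1.9°) = 108.9; c'Δl = 10.13; W sinα = -3.6
Slice 2: Δl = 2.0/cos7.5° = 2.017 m; N'_2 = 251·cos7.5° = 248.9; c'Δl = 9.28; W sinα = 32.8
Slice 3: Δl = 2.9/cos18.8° = 3.063 m; N'_3 = 332·cos18.8° = 314.3; c'Δl = 14.09; W sinα = 107.0
Slice 4: Δl = 3.0/cos33.5° = 3.598 m; N'_4 = 261·cos33.5° = 217.6; c'Δl = 16.55; W sinα = 144.1
Slice 5: Δl = 2.7/cos50.8° = 4.272 m; N'_5 = 103·cos50.8° = 65.1; c'Δl = 19.65; W sinα = 79.8
Σc'Δl = 69.7 kN/m; ΣN' = 954.8 kN/m; ΣW sinα = 360.0 kN/m
Resisting = 69.7 + 954.8·tan23.4° = 69.7 + 413.2 = 482.9 kN/m
FS = 482.9 / 360.0 = 1.341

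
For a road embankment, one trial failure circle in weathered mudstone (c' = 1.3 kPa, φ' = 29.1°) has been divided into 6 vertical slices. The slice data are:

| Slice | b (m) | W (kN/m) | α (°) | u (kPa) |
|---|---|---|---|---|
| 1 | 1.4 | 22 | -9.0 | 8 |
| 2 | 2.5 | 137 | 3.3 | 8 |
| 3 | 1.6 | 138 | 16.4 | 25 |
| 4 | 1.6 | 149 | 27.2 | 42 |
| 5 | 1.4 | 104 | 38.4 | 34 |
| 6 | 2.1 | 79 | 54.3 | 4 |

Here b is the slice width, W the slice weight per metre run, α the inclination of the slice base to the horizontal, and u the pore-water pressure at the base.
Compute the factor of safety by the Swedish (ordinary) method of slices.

FS = 0.83

Ordinary method of slices: FS = Σ[c'·Δl_i + (W_i cosα_i − u_i·Δl_i)·tanφ'] / Σ W_i sinα_i, with Δl_i = b_i / cosα_i.
Slice 1: Δl = 1.4/cos(-9.0°) = 1.417 m; N'_1 = 22·cos(-9.0°) − 8·1.417 = 10.4; c'Δl = 1.84; W sinα = -3.4
Slice 2: Δl = 2.5/cos3.3° = 2.504 m; N'_2 = 137·cos3.3° − 8·2.504 = 116.7; c'Δl = 3.26; W sinα = 7.9
Slice 3: Δl = 1.6/cos16.4° = 1.668 m; N'_3 = 138·cos16.4° − 25·1.668 = 90.7; c'Δl = 2.17; W sinα = 39.0
Slice 4: Δl = 1.6/cos27.2° = 1.799 m; N'_4 = 149·cos27.2° − 42·1.799 = 57.0; c'Δl = 2.34; W sinα = 68.1
Slice 5: Δl = 1.4/cos38.4° = 1.786 m; N'_5 = 104·cos38.4° − 34·1.786 = 20.8; c'Δl = 2.32; W sinα = 64.6
Slice 6: Δl = 2.1/cos54.3° = 3.599 m; N'_6 = 79·cos54.3° − 4·3.599 = 31.7; c'Δl = 4.68; W sinα = 64.2
Σc'Δl = 16.6 kN/m; ΣN' = 327.3 kN/m; ΣW sinα = 240.3 kN/m
Resisting = 16.6 + 327.3·tan29.1° = 16.6 + 182.1 = 198.8 kN/m
FS = 198.8 / 240.3 = 0.827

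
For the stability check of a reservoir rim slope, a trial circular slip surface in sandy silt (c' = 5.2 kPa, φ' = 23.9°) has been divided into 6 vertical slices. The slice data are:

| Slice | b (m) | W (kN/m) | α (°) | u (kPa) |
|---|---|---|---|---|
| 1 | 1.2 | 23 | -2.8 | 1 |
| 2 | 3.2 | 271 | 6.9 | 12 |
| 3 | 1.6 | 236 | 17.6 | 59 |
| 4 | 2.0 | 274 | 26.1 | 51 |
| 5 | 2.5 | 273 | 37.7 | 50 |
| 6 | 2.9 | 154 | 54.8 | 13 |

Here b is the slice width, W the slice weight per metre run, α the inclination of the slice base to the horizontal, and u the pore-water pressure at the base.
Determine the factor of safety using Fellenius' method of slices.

Ordinary method of slices: FS = Σ[c'·Δl_i + (W_i cosα_i − u_i·Δl_i)·tanφ'] / Σ W_i sinα_i, with Δl_i = b_i / cosα_i.
Slice 1: Δl = 1.2/cos(-2.8°) = 1.201 m; N'_1 = 23·cos(-2.8°) − 1·1.201 = 21.8; c'Δl = 6.25; W sinα = -1.1
Slice 2: Δl = 3.2/cos6.9° = 3.223 m; N'_2 = 271·cos6.9° − 12·3.223 = 230.4; c'Δl = 16.76; W sinα = 32.6
Slice 3: Δl = 1.6/cos17.6° = 1.679 m; N'_3 = 236·cos17.6° − 59·1.679 = 125.9; c'Δl = 8.73; W sinα = 71.4
Slice 4: Δl = 2.0/cos26.1° = 2.227 m; N'_4 = 274·cos26.1° − 51·2.227 = 132.5; c'Δl = 11.58; W sinα = 120.5
Slice 5: Δl = 2.5/cos37.7° = 3.160 m; N'_5 = 273·cos37.7° − 50·3.160 = 58.0; c'Δl = 16.43; W sinα = 166.9
Slice 6: Δl = 2.9/cos54.8° = 5.031 m; N'_6 = 154·cos54.8° − 13·5.031 = 23.4; c'Δl = 26.16; W sinα = 125.8
Σc'Δl = 85.9 kN/m; ΣN' = 591.9 kN/m; ΣW sinα = 516.1 kN/m
Resisting = 85.9 + 591.9·tan23.9° = 85.9 + 262.3 = 348.2 kN/m
FS = 348.2 / 516.1 = 0.675

FS = 0.67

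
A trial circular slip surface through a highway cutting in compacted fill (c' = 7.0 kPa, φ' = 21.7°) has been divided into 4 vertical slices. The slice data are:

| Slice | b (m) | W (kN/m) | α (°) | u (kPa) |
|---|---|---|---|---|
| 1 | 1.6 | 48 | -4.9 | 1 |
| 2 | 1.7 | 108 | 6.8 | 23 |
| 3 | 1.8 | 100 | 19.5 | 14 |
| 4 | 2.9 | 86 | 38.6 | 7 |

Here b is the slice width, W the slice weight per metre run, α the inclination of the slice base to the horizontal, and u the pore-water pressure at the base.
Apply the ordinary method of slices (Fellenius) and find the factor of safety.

Ordinary method of slices: FS = Σ[c'·Δl_i + (W_i cosα_i − u_i·Δl_i)·tanφ'] / Σ W_i sinα_i, with Δl_i = b_i / cosα_i.
Slice 1: Δl = 1.6/cos(-4.9°) = 1.606 m; N'_1 = 48·cos(-4.9°) − 1·1.606 = 46.2; c'Δl = 11.24; W sinα = -4.1
Slice 2: Δl = 1.7/cos6.8° = 1.712 m; N'_2 = 108·cos6.8° − 23·1.712 = 67.9; c'Δl = 11.98; W sinα = 12.8
Slice 3: Δl = 1.8/cos19.5° = 1.910 m; N'_3 = 100·cos19.5° − 14·1.910 = 67.5; c'Δl = 13.37; W sinα = 33.4
Slice 4: Δl = 2.9/cos38.6° = 3.711 m; N'_4 = 86·cos38.6° − 7·3.711 = 41.2; c'Δl = 25.98; W sinα = 53.7
Σc'Δl = 62.6 kN/m; ΣN' = 222.8 kN/m; ΣW sinα = 95.7 kN/m
Resisting = 62.6 + 222.8·tan21.7° = 62.6 + 88.7 = 151.2 kN/m
FS = 151.2 / 95.7 = 1.580

FS = 1.58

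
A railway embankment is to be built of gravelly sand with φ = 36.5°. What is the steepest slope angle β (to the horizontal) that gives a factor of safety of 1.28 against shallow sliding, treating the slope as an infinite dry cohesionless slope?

For an infinite dry cohesionless slope FS = tanφ/tanβ, so tanβ = tanφ / FS.
tanβ = tan36.5° / 1.28 = 0.7400 / 1.28 = 0.5781
β = arctan(0.5781) = 30.03°

β = 30.0°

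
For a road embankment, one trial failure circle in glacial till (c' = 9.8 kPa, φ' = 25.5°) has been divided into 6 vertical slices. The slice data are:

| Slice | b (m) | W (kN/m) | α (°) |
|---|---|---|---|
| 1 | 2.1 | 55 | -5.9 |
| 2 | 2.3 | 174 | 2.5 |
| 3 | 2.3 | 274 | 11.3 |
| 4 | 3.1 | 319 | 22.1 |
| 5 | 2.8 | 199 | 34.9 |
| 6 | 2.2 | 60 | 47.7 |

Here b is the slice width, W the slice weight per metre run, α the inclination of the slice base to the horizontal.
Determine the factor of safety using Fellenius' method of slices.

Ordinary method of slices: FS = Σ[c'·Δl_i + (W_i cosα_i)·tanφ'] / Σ W_i sinα_i, with Δl_i = b_i / cosα_i.
Slice 1: Δl = 2.1/cos(-5.9°) = 2.111 m; N'_1 = 55·cos(-5.9°) = 54.7; c'Δl = 20.69; W sinα = -5.7
Slice 2: Δl = 2.3/cos2.5° = 2.302 m; N'_2 = 174·cos2.5° = 173.8; c'Δl = 22.56; W sinα = 7.6
Slice 3: Δl = 2.3/cos11.3° = 2.345 m; N'_3 = 274·cos11.3° = 268.7; c'Δl = 22.99; W sinα = 53.7
Slice 4: Δl = 3.1/cos22.1° = 3.346 m; N'_4 = 319·cos22.1° = 295.6; c'Δl = 32.79; W sinα = 120.0
Slice 5: Δl = 2.8/cos34.9° = 3.414 m; N'_5 = 199·cos34.9° = 163.2; c'Δl = 33.46; W sinα = 113.9
Slice 6: Δl = 2.2/cos47.7° = 3.269 m; N'_6 = 60·cos47.7° = 40.4; c'Δl = 32.04; W sinα = 44.4
Σc'Δl = 164.5 kN/m; ΣN' = 996.4 kN/m; ΣW sinα = 333.9 kN/m
Resisting = 164.5 + 996.4·tan25.5° = 164.5 + 475.3 = 639.8 kN/m
FS = 639.8 / 333.9 = 1.916

FS = 1.92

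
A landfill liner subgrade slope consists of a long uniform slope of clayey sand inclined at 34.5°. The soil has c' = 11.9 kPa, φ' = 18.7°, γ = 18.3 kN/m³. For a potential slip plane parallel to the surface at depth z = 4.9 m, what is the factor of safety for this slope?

For an infinite slope with a slip plane parallel to the surface (no pore pressure): FS = [c' + γz cos²β tanφ'] / [γz sinβ cosβ].
γz = 18.3·4.9 = 89.67 kN/m²
Numerator = 11.9 + 89.67·cos²34.5°·tan18.7° = 11.9 + 89.67·0.6792·0.3385 = 32.514 kPa
Denominator = 89.67·sin34.5°·cos34.5° = 89.67·0.5664·0.8241 = 41.857 kPa
FS = 32.514 / 41.857 = 0.777

FS = 0.78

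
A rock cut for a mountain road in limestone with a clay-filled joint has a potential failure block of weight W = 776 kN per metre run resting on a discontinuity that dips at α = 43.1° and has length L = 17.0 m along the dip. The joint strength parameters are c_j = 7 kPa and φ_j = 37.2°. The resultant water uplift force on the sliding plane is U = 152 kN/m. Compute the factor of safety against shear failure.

Resolving the block weight along and normal to the plane and applying the Mohr–Coulomb strength on the joint:
N' = W cosα − U = 776·cos43.1° − 152 = 414.6 kN/m
Driving force T = W sinα = 776·sin43.1° = 530.2 kN/m
Resisting force R = c_j·L + N'·tanφ_j = 7·17.0 + 414.6·tan37.2° = 119.0 + 314.7 = 433.7 kN/m
FS = R / T = 433.7 / 530.2 = 0.818

FS = 0.82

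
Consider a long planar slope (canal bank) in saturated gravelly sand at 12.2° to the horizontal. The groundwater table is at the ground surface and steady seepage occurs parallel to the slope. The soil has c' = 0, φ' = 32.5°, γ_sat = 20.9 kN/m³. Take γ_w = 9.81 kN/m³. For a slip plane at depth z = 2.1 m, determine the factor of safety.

FS = 1.56

With seepage parallel to the slope and the water table at the surface, the effective normal stress on the slip plane uses the buoyant unit weight γ' = γ_sat − γ_w while the driving shear stress uses γ_sat:
FS = [c' + γ' z cos²β tanφ'] / [γ_sat z sinβ cosβ]
(For c' = 0 this reduces to FS = (γ'/γ_sat)·tanφ'/tanβ.)
γ' = 20.9 − 9.81 = 11.09 kN/m³
Numerator = 0.0 + 11.09·2.1·cos²12.2°·tan32.5° = 0.0 + 11.09·2.1·0.9553·0.6371 = 14.174 kPa
Denominator = 20.9·2.1·sin12.2°·cos12.2° = 20.9·2.1·0.2113·0.9774 = 9.066 kPa
FS = 14.174 / 9.066 = 1.564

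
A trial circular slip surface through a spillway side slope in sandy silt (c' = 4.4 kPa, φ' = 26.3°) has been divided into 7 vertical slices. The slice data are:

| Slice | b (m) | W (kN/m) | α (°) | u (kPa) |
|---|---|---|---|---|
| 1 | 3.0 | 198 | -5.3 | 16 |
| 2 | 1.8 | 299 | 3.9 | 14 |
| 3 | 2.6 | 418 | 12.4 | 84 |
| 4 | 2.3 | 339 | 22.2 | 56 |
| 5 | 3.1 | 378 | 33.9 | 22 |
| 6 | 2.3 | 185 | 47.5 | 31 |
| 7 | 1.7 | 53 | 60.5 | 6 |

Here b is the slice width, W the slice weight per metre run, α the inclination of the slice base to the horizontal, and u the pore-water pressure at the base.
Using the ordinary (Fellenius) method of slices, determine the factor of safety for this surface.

FS = 0.98

Ordinary method of slices: FS = Σ[c'·Δl_i + (W_i cosα_i − u_i·Δl_i)·tanφ'] / Σ W_i sinα_i, with Δl_i = b_i / cosα_i.
Slice 1: Δl = 3.0/cos(-5.3°) = 3.013 m; N'_1 = 198·cos(-5.3°) − 16·3.013 = 148.9; c'Δl = 13.26; W sinα = -18.3
Slice 2: Δl = 1.8/cos3.9° = 1.804 m; N'_2 = 299·cos3.9° − 14·1.804 = 273.0; c'Δl = 7.94; W sinα = 20.3
Slice 3: Δl = 2.6/cos12.4° = 2.662 m; N'_3 = 418·cos12.4° − 84·2.662 = 184.6; c'Δl = 11.71; W sinα = 89.8
Slice 4: Δl = 2.3/cos22.2° = 2.484 m; N'_4 = 339·cos22.2° − 56·2.484 = 174.8; c'Δl = 10.93; W sinα = 128.1
Slice 5: Δl = 3.1/cos33.9° = 3.735 m; N'_5 = 378·cos33.9° − 22·3.735 = 231.6; c'Δl = 16.43; W sinα = 210.8
Slice 6: Δl = 2.3/cos47.5° = 3.404 m; N'_6 = 185·cos47.5° − 31·3.404 = 19.4; c'Δl = 14.98; W sinα = 136.4
Slice 7: Δl = 1.7/cos60.5° = 3.452 m; N'_7 = 53·cos60.5° − 6·3.452 = 5.4; c'Δl = 15.19; W sinα = 46.1
Σc'Δl = 90.4 kN/m; ΣN' = 1037.8 kN/m; ΣW sinα = 613.2 kN/m
Resisting = 90.4 + 1037.8·tan26.3° = 90.4 + 512.9 = 603.4 kN/m
FS = 603.4 / 613.2 = 0.984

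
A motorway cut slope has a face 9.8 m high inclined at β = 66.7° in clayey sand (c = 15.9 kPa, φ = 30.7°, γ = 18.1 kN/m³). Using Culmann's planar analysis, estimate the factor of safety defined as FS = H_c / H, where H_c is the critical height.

H_c = (4c/γ) · sinβ cosφ / [1 − cos(β − φ)]
    = (4·15.9/18.1) · sin66.7°·cos30.7° / [1 − cos36.0°]
    = 3.514 · 0.7897 / 0.1910 = 14.53 m
FS = H_c / H = 14.53 / 9.8 = 1.483

FS = 1.48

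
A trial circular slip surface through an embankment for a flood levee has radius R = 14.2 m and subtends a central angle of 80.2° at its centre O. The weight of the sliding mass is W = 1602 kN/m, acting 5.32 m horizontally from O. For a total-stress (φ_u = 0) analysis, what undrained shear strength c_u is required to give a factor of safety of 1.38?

c_u = 41.7 kPa

FS = c_u·L_a·R / (W·d), so c_u = FS·W·d / (L_a·R).
Arc length L_a = R·θ = 14.2·(80.2°·π/180) = 14.2·1.3998 = 19.88 m
c_u = 1.38·1602·5.32 / (19.88·14.2) = 11761.2 / 282.25 = 41.67 kPa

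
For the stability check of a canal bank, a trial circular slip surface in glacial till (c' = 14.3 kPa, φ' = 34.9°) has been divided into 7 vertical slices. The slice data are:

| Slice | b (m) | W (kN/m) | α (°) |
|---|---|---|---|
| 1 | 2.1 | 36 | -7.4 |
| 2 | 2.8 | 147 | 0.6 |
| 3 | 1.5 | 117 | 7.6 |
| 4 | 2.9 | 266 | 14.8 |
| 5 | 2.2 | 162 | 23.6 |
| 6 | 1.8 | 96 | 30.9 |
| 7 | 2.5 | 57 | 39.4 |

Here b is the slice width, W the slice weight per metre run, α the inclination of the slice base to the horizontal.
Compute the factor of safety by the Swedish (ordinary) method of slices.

Ordinary method of slices: FS = Σ[c'·Δl_i + (W_i cosα_i)·tanφ'] / Σ W_i sinα_i, with Δl_i = b_i / cosα_i.
Slice 1: Δl = 2.1/cos(-7.4°) = 2.118 m; N'_1 = 36·cos(-7.4°) = 35.7; c'Δl = 30.28; W sinα = -4.6
Slice 2: Δl = 2.8/cos0.6° = 2.800 m; N'_2 = 147·cos0.6° = 147.0; c'Δl = 40.04; W sinα = 1.5
Slice 3: Δl = 1.5/cos7.6° = 1.513 m; N'_3 = 117·cos7.6° = 116.0; c'Δl = 21.64; W sinα = 15.5
Slice 4: Δl = 2.9/cos14.8° = 3.000 m; N'_4 = 266·cos14.8° = 257.2; c'Δl = 42.89; W sinα = 67.9
Slice 5: Δl = 2.2/cos23.6° = 2.401 m; N'_5 = 162·cos23.6° = 148.5; c'Δl = 34.33; W sinα = 64.9
Slice 6: Δl = 1.8/cos30.9° = 2.098 m; N'_6 = 96·cos30.9° = 82.4; c'Δl = 30.00; W sinα = 49.3
Slice 7: Δl = 2.5/cos39.4° = 3.235 m; N'_7 = 57·cos39.4° = 44.0; c'Δl = 46.26; W sinα = 36.2
Σc'Δl = 245.5 kN/m; ΣN' = 830.7 kN/m; ΣW sinα = 230.7 kN/m
Resisting = 245.5 + 830.7·tan34.9° = 245.5 + 579.5 = 825.0 kN/m
FS = 825.0 / 230.7 = 3.577

FS = 3.58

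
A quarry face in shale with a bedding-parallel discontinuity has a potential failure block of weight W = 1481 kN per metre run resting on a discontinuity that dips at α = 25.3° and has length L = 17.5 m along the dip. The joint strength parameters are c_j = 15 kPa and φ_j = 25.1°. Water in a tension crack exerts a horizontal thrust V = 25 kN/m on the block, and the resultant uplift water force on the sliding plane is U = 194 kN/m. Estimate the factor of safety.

Resolving the block weight along and normal to the plane and applying the Mohr–Coulomb strength on the joint:
N' = W cosα − U − V sinα = 1481·cos25.3° − 194 − 25·sin25.3° = 1134.3 kN/m
Driving force T = W sinα + V cosα = 1481·sin25.3° + 25·cos25.3° = 655.5 kN/m
Resisting force R = c_j·L + N'·tanφ_j = 15·17.5 + 1134.3·tan25.1° = 262.5 + 531.3 = 793.8 kN/m
FS = R / T = 793.8 / 655.5 = 1.211

FS = 1.21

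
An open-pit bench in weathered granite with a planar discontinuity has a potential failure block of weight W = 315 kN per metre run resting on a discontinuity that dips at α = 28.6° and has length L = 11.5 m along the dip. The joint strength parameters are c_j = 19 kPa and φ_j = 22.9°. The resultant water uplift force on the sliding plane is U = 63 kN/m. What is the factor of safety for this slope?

FS = 2.05

Resolving the block weight along and normal to the plane and applying the Mohr–Coulomb strength on the joint:
N' = W cosα − U = 315·cos28.6° − 63 = 213.6 kN/m
Driving force T = W sinα = 315·sin28.6° = 150.8 kN/m
Resisting force R = c_j·L + N'·tanφ_j = 19·11.5 + 213.6·tan22.9° = 218.5 + 90.2 = 308.7 kN/m
FS = R / T = 308.7 / 150.8 = 2.047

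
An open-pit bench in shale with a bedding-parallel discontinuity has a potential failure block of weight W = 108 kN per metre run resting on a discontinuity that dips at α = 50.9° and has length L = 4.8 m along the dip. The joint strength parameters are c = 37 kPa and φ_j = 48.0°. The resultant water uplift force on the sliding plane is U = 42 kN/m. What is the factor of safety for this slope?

FS = 2.47

Resolving the block weight along and normal to the plane and applying the Mohr–Coulomb strength on the joint:
N' = W cosα − U = 108·cos50.9° − 42 = 26.1 kN/m
Driving force T = W sinα = 108·sin50.9° = 83.8 kN/m
Resisting force R = c·L + N'·tanφ_j = 37·4.8 + 26.1·tan48.0° = 177.6 + 29.0 = 206.6 kN/m
FS = R / T = 206.6 / 83.8 = 2.465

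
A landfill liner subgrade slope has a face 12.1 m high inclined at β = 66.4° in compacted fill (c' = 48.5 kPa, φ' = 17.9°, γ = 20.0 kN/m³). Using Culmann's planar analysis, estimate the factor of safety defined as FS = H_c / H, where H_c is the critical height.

H_c = (4c'/γ) · sinβ cosφ' / [1 − cos(β − φ')]
    = (4·48.5/20.0) · sin66.4°·cos17.9° / [1 − cos48.5°]
    = 9.700 · 0.8720 / 0.3374 = 25.07 m
FS = H_c / H = 25.07 / 12.1 = 2.072

FS = 2.07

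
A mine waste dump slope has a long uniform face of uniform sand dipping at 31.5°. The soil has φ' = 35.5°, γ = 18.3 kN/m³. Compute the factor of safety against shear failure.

FS = 1.16

For a dry cohesionless infinite slope the factor of safety is FS = tanφ' / tanβ.
FS = tan35.5° / tan31.5° = 0.7133 / 0.6128 = 1.164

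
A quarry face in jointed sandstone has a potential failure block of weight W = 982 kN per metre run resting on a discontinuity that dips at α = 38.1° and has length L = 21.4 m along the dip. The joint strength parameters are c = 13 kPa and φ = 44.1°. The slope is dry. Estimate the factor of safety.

FS = 1.70

Resolving the block weight along and normal to the plane and applying the Mohr–Coulomb strength on the joint:
N' = W cosα = 982·cos38.1° = 772.8 kN/m
Driving force T = W sinα = 982·sin38.1° = 605.9 kN/m
Resisting force R = c·L + N'·tanφ = 13·21.4 + 772.8·tan44.1° = 278.2 + 748.9 = 1027.1 kN/m
FS = R / T = 1027.1 / 605.9 = 1.695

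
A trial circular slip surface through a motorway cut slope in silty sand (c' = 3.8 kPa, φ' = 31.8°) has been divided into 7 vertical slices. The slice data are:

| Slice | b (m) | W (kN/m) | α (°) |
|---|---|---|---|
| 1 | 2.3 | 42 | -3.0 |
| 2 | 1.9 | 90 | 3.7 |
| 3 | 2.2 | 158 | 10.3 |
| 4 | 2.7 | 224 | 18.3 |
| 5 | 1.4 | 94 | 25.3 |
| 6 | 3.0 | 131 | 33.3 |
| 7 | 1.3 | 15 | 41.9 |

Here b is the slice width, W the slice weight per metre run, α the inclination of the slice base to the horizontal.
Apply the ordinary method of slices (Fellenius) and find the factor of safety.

Ordinary method of slices: FS = Σ[c'·Δl_i + (W_i cosα_i)·tanφ'] / Σ W_i sinα_i, with Δl_i = b_i / cosα_i.
Slice 1: Δl = 2.3/cos(-3.0°) = 2.303 m; N'_1 = 42·cos(-3.0°) = 41.9; c'Δl = 8.75; W sinα = -2.2
Slice 2: Δl = 1.9/cos3.7° = 1.904 m; N'_2 = 90·cos3.7° = 89.8; c'Δl = 7.24; W sinα = 5.8
Slice 3: Δl = 2.2/cos10.3° = 2.236 m; N'_3 = 158·cos10.3° = 155.5; c'Δl = 8.50; W sinα = 28.3
Slice 4: Δl = 2.7/cos18.3° = 2.844 m; N'_4 = 224·cos18.3° = 212.7; c'Δl = 10.81; W sinα = 70.3
Slice 5: Δl = 1.4/cos25.3° = 1.549 m; N'_5 = 94·cos25.3° = 85.0; c'Δl = 5.88; W sinα = 40.2
Slice 6: Δl = 3.0/cos33.3° = 3.589 m; N'_6 = 131·cos33.3° = 109.5; c'Δl = 13.64; W sinα = 71.9
Slice 7: Δl = 1.3/cos41.9° = 1.747 m; N'_7 = 15·cos41.9° = 11.2; c'Δl = 6.64; W sinα = 10.0
Σc'Δl = 61.5 kN/m; ΣN' = 705.5 kN/m; ΣW sinα = 224.3 kN/m
Resisting = 61.5 + 705.5·tan31.8° = 61.5 + 437.4 = 498.9 kN/m
FS = 498.9 / 224.3 = 2.224

FS = 2.22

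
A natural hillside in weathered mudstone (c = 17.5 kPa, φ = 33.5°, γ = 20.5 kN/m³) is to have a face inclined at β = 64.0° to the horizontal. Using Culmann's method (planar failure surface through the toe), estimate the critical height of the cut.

Culmann's analysis gives the critical failure plane at α_cr = (β + φ)/2 = (64.0 + 33.5)/2 = 48.8°, and the critical height
H_c = (4c/γ) · sinβ cosφ / [1 − cos(β − φ)]
    = (4·17.5/20.5) · sin64.0°·cos33.5° / [1 − cos(30.5°)]
    = 3.415 · 0.8988·0.8339 / [1 − 0.8616]
    = 3.415 · 0.7495 / 0.1384
    = 18.50 m

H_c = 18.50 m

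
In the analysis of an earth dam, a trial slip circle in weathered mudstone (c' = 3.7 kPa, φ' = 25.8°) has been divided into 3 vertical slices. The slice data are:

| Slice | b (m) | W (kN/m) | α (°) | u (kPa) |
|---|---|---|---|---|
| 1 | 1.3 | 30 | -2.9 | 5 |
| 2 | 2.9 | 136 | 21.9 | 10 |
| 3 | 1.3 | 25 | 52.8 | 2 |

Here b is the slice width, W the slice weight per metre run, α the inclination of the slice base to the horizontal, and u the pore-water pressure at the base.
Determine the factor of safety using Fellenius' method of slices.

FS = 1.26

Ordinary method of slices: FS = Σ[c'·Δl_i + (W_i cosα_i − u_i·Δl_i)·tanφ'] / Σ W_i sinα_i, with Δl_i = b_i / cosα_i.
Slice 1: Δl = 1.3/cos(-2.9°) = 1.302 m; N'_1 = 30·cos(-2.9°) − 5·1.302 = 23.5; c'Δl = 4.82; W sinα = -1.5
Slice 2: Δl = 2.9/cos21.9° = 3.126 m; N'_2 = 136·cos21.9° − 10·3.126 = 94.9; c'Δl = 11.56; W sinα = 50.7
Slice 3: Δl = 1.3/cos52.8° = 2.150 m; N'_3 = 25·cos52.8° − 2·2.150 = 10.8; c'Δl = 7.96; W sinα = 19.9
Σc'Δl = 24.3 kN/m; ΣN' = 129.2 kN/m; ΣW sinα = 69.1 kN/m
Resisting = 24.3 + 129.2·tan25.8° = 24.3 + 62.5 = 86.8 kN/m
FS = 86.8 / 69.1 = 1.256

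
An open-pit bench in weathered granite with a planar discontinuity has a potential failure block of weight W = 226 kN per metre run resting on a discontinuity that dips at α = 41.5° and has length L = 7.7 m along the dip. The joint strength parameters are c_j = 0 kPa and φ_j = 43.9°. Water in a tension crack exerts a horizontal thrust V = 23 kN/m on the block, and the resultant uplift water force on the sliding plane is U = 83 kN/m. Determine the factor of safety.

Resolving the block weight along and normal to the plane and applying the Mohr–Coulomb strength on the joint:
N' = W cosα − U − V sinα = 226·cos41.5° − 83 − 23·sin41.5° = 71.0 kN/m
Driving force T = W sinα + V cosα = 226·sin41.5° + 23·cos41.5° = 167.0 kN/m
Resisting force R = c_j·L + N'·tanφ_j = 0·7.7 + 71.0·tan43.9° = 0.0 + 68.3 = 68.3 kN/m
FS = R / T = 68.3 / 167.0 = 0.409

FS = 0.41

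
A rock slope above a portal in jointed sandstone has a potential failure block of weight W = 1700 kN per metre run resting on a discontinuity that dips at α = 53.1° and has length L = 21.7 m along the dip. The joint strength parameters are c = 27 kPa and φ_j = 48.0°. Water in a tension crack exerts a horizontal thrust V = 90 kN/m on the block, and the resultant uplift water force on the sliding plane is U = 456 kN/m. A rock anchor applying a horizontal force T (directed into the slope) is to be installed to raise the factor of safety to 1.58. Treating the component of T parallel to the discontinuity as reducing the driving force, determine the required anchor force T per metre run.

Resolving forces along and normal to the sliding plane, with the horizontal anchor force T adding T·sinα to the effective normal force and T·cosα acting up the plane against the driving force:
FS = [cL + (W cosα − U − V sinα + T sinα) tanφ_j] / [W sinα + V cosα − T cosα]
Without the anchor: N' = 492.7 kN/m, driving T_d = 1413.5 kN/m, resisting R = 27·21.7 + 492.7·tan48.0° = 1133.1 kN/m, FS = 0.80.
Setting FS = 1.58 and solving for T:
1.58·(1413.5 − T cos53.1°) = 1133.1 + T sin53.1°·tan48.0°
T·(sin53.1°·tan48.0° + 1.58·cos53.1°) = 1.58·1413.5 − 1133.1
T·(0.7997·1.1106 + 1.58·0.6004) = 2233.3 − 1133.1 = 1100.2
T·1.8368 = 1100.2
T = 599.0 kN/m

T = 599 kN/m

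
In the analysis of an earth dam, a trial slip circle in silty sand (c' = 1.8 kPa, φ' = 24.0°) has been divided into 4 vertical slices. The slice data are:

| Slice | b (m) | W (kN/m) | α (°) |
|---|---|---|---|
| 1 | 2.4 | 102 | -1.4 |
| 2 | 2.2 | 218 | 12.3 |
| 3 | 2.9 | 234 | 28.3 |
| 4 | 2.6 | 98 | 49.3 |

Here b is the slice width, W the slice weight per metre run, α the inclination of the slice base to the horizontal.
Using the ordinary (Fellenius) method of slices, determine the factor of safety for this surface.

Ordinary method of slices: FS = Σ[c'·Δl_i + (W_i cosα_i)·tanφ'] / Σ W_i sinα_i, with Δl_i = b_i / cosα_i.
Slice 1: Δl = 2.4/cos(-1.4°) = 2.401 m; N'_1 = 102·cos(-1.4°) = 102.0; c'Δl = 4.32; W sinα = -2.5
Slice 2: Δl = 2.2/cos12.3° = 2.252 m; N'_2 = 218·cos12.3° = 213.0; c'Δl = 4.05; W sinα = 46.4
Slice 3: Δl = 2.9/cos28.3° = 3.294 m; N'_3 = 234·cos28.3° = 206.0; c'Δl = 5.93; W sinα = 110.9
Slice 4: Δl = 2.6/cos49.3° = 3.987 m; N'_4 = 98·cos49.3° = 63.9; c'Δl = 7.18; W sinα = 74.3
Σc'Δl = 21.5 kN/m; ΣN' = 584.9 kN/m; ΣW sinα = 229.2 kN/m
Resisting = 21.5 + 584.9·tan24.0° = 21.5 + 260.4 = 281.9 kN/m
FS = 281.9 / 229.2 = 1.230

FS = 1.23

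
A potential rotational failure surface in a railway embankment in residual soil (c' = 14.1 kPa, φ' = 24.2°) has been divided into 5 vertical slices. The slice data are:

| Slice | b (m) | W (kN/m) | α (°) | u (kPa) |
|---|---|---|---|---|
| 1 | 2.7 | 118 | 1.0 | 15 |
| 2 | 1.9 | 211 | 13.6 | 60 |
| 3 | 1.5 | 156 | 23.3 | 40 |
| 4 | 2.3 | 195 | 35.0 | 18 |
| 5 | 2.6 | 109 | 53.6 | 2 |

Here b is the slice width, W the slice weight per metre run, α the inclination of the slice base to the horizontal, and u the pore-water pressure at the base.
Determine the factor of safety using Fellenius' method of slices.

FS = 1.19

Ordinary method of slices: FS = Σ[c'·Δl_i + (W_i cosα_i − u_i·Δl_i)·tanφ'] / Σ W_i sinα_i, with Δl_i = b_i / cosα_i.
Slice 1: Δl = 2.7/cos1.0° = 2.700 m; N'_1 = 118·cos1.0° − 15·2.700 = 77.5; c'Δl = 38.08; W sinα = 2.1
Slice 2: Δl = 1.9/cos13.6° = 1.955 m; N'_2 = 211·cos13.6° − 60·1.955 = 87.8; c'Δl = 27.56; W sinα = 49.6
Slice 3: Δl = 1.5/cos23.3° = 1.633 m; N'_3 = 156·cos23.3° − 40·1.633 = 77.9; c'Δl = 23.03; W sinα = 61.7
Slice 4: Δl = 2.3/cos35.0° = 2.808 m; N'_4 = 195·cos35.0° − 18·2.808 = 109.2; c'Δl = 39.59; W sinα = 111.8
Slice 5: Δl = 2.6/cos53.6° = 4.381 m; N'_5 = 109·cos53.6° − 2·4.381 = 55.9; c'Δl = 61.78; W sinα = 87.7
Σc'Δl = 190.0 kN/m; ΣN' = 408.3 kN/m; ΣW sinα = 313.0 kN/m
Resisting = 190.0 + 408.3·tan24.2° = 190.0 + 183.5 = 373.5 kN/m
FS = 373.5 / 313.0 = 1.194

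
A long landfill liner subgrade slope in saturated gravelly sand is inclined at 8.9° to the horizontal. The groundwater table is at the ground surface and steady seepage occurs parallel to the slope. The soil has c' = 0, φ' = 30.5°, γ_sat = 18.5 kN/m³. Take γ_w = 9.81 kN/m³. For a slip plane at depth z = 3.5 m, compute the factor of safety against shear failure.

With seepage parallel to the slope and the water table at the surface, the effective normal stress on the slip plane uses the buoyant unit weight γ' = γ_sat − γ_w while the driving shear stress uses γ_sat:
FS = [c' + γ' z cos²β tanφ'] / [γ_sat z sinβ cosβ]
(For c' = 0 this reduces to FS = (γ'/γ_sat)·tanφ'/tanβ.)
γ' = 18.5 − 9.81 = 8.69 kN/m³
Numerator = 0.0 + 8.69·3.5·cos²8.9°·tan30.5° = 0.0 + 8.69·3.5·0.9761·0.5890 = 17.487 kPa
Denominator = 18.5·3.5·sin8.9°·cos8.9° = 18.5·3.5·0.1547·0.9880 = 9.897 kPa
FS = 17.487 / 9.897 = 1.767

FS = 1.77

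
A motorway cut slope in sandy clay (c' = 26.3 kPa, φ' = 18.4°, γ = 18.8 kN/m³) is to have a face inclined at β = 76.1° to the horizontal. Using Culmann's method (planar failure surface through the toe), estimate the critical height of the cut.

H_c = 11.07 m

Culmann's analysis gives the critical failure plane at α_cr = (β + φ')/2 = (76.1 + 18.4)/2 = 47.2°, and the critical height
H_c = (4c'/γ) · sinβ cosφ' / [1 − cos(β − φ')]
    = (4·26.3/18.8) · sin76.1°·cos18.4° / [1 − cos(57.7°)]
    = 5.596 · 0.9707·0.9489 / [1 − 0.5344]
    = 5.596 · 0.9211 / 0.4656
    = 11.07 m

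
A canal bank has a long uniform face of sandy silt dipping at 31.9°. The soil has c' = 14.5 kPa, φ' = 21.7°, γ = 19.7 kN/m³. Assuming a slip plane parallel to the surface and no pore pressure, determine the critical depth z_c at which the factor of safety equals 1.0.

z_c = 4.55 m

Setting FS = 1.00 in FS = [c' + γz cos²β tanφ'] / [γz sinβ cosβ] and solving for z:
z = c' / [γ cosβ (FS·sinβ − cosβ·tanφ')]
  = 14.5 / [19.7·cos31.9°·(1.00·sin31.9° − cos31.9°·tan21.7°)]
  = 14.5 / [19.7·0.8490·(1.00·0.5284 − 0.8490·0.3979)]
  = 14.5 / 3.1876 = 4.549 m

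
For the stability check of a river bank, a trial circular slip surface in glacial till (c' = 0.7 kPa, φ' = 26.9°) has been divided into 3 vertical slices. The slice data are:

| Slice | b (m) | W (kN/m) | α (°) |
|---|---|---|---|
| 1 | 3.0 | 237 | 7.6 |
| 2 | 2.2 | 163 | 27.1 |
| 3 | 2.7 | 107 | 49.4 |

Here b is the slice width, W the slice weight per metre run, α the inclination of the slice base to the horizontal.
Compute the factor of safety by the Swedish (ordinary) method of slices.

Ordinary method of slices: FS = Σ[c'·Δl_i + (W_i cosα_i)·tanφ'] / Σ W_i sinα_i, with Δl_i = b_i / cosα_i.
Slice 1: Δl = 3.0/cos7.6° = 3.027 m; N'_1 = 237·cos7.6° = 234.9; c'Δl = 2.12; W sinα = 31.3
Slice 2: Δl = 2.2/cos27.1° = 2.471 m; N'_2 = 163·cos27.1° = 145.1; c'Δl = 1.73; W sinα = 74.3
Slice 3: Δl = 2.7/cos49.4° = 4.149 m; N'_3 = 107·cos49.4° = 69.6; c'Δl = 2.90; W sinα = 81.2
Σc'Δl = 6.8 kN/m; ΣN' = 449.7 kN/m; ΣW sinα = 186.8 kN/m
Resisting = 6.8 + 449.7·tan26.9° = 6.8 + 228.1 = 234.9 kN/m
FS = 234.9 / 186.8 = 1.257

FS = 1.26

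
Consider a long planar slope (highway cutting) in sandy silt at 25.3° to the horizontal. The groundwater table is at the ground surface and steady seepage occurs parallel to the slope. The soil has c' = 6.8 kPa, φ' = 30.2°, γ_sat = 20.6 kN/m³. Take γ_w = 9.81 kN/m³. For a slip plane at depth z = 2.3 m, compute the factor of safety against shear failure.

FS = 1.02

With seepage parallel to the slope and the water table at the surface, the effective normal stress on the slip plane uses the buoyant unit weight γ' = γ_sat − γ_w while the driving shear stress uses γ_sat:
FS = [c' + γ' z cos²β tanφ'] / [γ_sat z sinβ cosβ]
γ' = 20.6 − 9.81 = 10.79 kN/m³
Numerator = 6.8 + 10.79·2.3·cos²25.3°·tan30.2° = 6.8 + 10.79·2.3·0.8174·0.5820 = 18.606 kPa
Denominator = 20.6·2.3·sin25.3°·cos25.3° = 20.6·2.3·0.4274·0.9041 = 18.306 kPa
FS = 18.606 / 18.306 = 1.016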